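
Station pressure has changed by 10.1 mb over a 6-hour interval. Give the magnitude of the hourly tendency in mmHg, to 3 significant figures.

1.26 mmHg per hour

10.1 mb / 6 h × 0.750062 mmHg/mb = 1.26 mmHg/h.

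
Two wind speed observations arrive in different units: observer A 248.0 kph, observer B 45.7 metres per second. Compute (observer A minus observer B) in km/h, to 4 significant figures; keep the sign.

observer B: 45.7 m/s = 164.5200 km/h.
Difference: 248.0000 − 164.5200 = 83.48 km/h.

83.48 km/h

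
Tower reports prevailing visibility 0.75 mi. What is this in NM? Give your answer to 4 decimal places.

0.6517 nmi

1 SM = 0.868976 nmi, so 0.75 × 0.868976 = 0.6517 nmi.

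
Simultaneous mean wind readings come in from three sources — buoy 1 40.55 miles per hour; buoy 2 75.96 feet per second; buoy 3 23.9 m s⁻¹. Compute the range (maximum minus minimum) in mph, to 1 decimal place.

12.9 mph

buoy 2: 75.96 ft/s = 51.791 mph.
buoy 3: 23.9 m/s = 53.463 mph.
Spread: 53.463 − 40.550 = 12.9 mph.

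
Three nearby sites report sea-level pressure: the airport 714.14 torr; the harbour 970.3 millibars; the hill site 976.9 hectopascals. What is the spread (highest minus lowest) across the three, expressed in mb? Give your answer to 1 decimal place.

24.8 mb

the airport: 714.14 mmHg = 952.108 mb.
the hill site: 976.9 hPa = 976.900 mb.
Spread: 976.900 − 952.108 = 24.8 mb.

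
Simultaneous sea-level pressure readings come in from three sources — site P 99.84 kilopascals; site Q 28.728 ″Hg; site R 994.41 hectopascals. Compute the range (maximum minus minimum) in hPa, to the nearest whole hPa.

26 hPa

site P: 99.84 kPa = 998.40 hPa.
site Q: 28.728 inHg = 972.84 hPa.
Spread: 998.40 − 972.84 = 26 hPa.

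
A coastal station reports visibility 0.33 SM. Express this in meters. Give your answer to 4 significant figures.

1 SM = 1609.34 m, so 0.33 × 1609.34 = 531.1 m.

531.1 m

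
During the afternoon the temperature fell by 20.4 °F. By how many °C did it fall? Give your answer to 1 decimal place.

11.3 °C

For a temperature change the 32° offset cancels: Δ°C = 20.4 × 0.5556 = 11.3 °C.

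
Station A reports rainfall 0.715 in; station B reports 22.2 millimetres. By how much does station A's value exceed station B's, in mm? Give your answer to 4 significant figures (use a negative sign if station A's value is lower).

-4.039 mm

station A: 0.715 in = 18.16100 mm.
Difference: 18.16100 − 22.20000 = -4.039 mm.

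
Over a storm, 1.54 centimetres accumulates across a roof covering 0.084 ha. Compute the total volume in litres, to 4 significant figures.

Depth: 1.54 cm × 10 = 15.4 mm.
Area: 0.084 ha = 840 m².
1 mm over 1 m² is 1 L, so volume = 15.4 × 840 = 12936 L ≈ 12940 L.

12940 litres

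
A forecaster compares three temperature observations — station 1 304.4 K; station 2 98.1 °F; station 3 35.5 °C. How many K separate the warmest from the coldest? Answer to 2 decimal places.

station 1: 304.4 K = 31.250 °C.
station 2: 98.1 °F = 36.722 °C.
Spread: 36.722 − 31.250 = 5.472 °C.

5.47 K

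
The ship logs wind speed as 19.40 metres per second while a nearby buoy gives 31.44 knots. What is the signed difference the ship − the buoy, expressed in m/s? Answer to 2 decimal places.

3.23 m/s

the buoy: 31.44 kt = 16.1741 m/s.
Difference: 19.4000 − 16.1741 = 3.23 m/s.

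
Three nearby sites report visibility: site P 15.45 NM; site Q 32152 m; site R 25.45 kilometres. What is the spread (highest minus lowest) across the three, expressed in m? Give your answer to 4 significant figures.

site P: 15.45 nmi = 28613.40 m.
site R: 25.45 km = 25450.00 m.
Spread: 32152.00 − 25450.00 = 6702 m.

6702 m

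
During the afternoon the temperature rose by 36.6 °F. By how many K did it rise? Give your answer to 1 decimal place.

20.3 K

For a temperature change the 32° offset cancels: ΔK = 36.6 × 0.5556 = 20.3 K.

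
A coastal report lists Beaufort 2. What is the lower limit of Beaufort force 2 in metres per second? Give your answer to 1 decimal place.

1.6 m/s

Beaufort 2 (light breeze) spans 1.6–3.3 m/s.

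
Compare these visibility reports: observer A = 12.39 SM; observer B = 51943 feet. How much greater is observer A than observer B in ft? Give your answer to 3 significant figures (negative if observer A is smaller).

13500 ft

observer A: 12.39 SM = 65419.20 ft.
Difference: 65419.20 − 51943.00 = 13500 ft.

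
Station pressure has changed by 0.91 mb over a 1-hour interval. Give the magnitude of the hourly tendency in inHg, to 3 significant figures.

0.91 mb / 1 h × 0.02953 inHg/mb = 0.0269 inHg/h.

0.0269 inHg per hour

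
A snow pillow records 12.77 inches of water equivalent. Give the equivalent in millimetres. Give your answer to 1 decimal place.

324.4 mm

1 in = 25.4 mm, so 12.77 × 25.4 = 324.4 mm.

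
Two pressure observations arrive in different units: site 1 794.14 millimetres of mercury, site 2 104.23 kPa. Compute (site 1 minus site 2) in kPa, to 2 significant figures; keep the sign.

site 1: 794.14 mmHg = 105.877 kPa.
Difference: 105.877 − 104.230 = 1.6 kPa.

1.6 kPa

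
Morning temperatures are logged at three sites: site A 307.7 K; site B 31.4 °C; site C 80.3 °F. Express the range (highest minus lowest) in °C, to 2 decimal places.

7.72 °C

site A: 307.7 K = 34.550 °C.
site C: 80.3 °F = 26.833 °C.
Spread: 34.550 − 26.833 = 7.717 °C.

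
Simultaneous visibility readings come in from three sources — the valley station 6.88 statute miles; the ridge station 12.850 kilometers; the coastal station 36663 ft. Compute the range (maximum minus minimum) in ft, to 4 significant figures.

the valley station: 6.88 SM = 36326.40 ft.
the ridge station: 12.850 km = 42158.79 ft.
Spread: 42158.79 − 36326.40 = 5832 ft.

5832 ft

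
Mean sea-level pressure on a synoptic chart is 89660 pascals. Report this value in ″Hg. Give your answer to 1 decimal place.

26.5 inHg

1 Pa = 0.0002953 inHg, so 89660 × 0.0002953 = 26.5 inHg.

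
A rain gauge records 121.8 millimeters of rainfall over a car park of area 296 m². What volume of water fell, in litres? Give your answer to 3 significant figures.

1 mm over 1 m² is 1 L, so volume = 121.8 × 296 = 36052.8 L ≈ 36100 L.

36100 litres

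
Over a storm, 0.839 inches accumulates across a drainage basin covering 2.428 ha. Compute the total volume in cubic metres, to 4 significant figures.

517.4 cubic metres

Depth: 0.839 in × 25.4 = 21.3106 mm.
Area: 2.428 ha = 24280 m².
1 mm over 1 m² is 1 L, so volume = 21.3106 × 24280 = 517421.37 L = 517.4 m³.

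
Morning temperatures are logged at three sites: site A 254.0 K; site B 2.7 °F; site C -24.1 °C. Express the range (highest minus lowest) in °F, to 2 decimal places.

site A: 254.0 K = -19.150 °C.
site B: 2.7 °F = -16.278 °C.
Spread: (-16.278) − (-24.100) = 7.822 °C = 14.08 °F.

14.08 °F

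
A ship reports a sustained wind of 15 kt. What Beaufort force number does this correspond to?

Beaufort force 4

15 kt lies in the Beaufort 4 band (moderate breeze, 11–16 kt).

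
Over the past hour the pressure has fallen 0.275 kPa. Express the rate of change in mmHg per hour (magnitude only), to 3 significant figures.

0.275 kPa / 1 h × 7.50062 mmHg/kPa = 2.06 mmHg/h.

2.06 mmHg per hour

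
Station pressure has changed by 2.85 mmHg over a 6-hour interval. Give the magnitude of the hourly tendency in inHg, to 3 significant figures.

0.0187 inHg per hour

2.85 mmHg / 6 h × 0.0393701 inHg/mmHg = 0.0187 inHg/h.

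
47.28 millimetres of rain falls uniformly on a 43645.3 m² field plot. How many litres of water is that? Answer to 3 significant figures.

1 mm over 1 m² is 1 L, so volume = 47.28 × 43645.3 = 2063549.8 L ≈ 2060000 L.

2060000 litres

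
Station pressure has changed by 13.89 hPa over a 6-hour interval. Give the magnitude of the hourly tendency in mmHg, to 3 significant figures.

13.89 hPa / 6 h × 0.750062 mmHg/hPa = 1.74 mmHg/h.

1.74 mmHg per hour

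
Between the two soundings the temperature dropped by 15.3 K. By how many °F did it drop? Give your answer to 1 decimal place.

27.5 °F

Converting a difference, only the 9/5 scale factor applies: Δ°F = 15.3 × 1.8 = 27.5 °F.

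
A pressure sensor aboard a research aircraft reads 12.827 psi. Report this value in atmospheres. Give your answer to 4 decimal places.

1 psi = 0.068046 atm, so 12.827 × 0.068046 = 0.8728 atm.

0.8728 atm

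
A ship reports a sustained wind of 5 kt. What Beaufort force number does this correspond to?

Beaufort force 2

5 kt lies in the Beaufort 2 band (light breeze, 4–6 kt).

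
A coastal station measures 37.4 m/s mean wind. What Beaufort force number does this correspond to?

37.4 m/s lies in the Beaufort 12 band (hurricane force, ≥32.7 m/s).

Beaufort force 12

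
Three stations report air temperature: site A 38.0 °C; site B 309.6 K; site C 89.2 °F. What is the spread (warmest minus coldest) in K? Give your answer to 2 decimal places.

site B: 309.6 K = 36.450 °C.
site C: 89.2 °F = 31.778 °C.
Spread: 38.000 − 31.778 = 6.222 °C.

6.22 K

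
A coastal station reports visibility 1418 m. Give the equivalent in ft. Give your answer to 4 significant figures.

4652 ft

1 m = 3.28084 ft, so 1418 × 3.28084 = 4652 ft.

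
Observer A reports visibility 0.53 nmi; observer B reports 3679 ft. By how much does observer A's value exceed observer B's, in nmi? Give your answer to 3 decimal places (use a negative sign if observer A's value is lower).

observer B: 3679 ft = 0.60549 nmi.
Difference: 0.53000 − 0.60549 = -0.075 nmi.

-0.075 nmi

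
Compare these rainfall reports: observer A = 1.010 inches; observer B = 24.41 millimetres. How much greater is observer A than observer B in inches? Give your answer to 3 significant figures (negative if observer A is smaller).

observer B: 24.41 mm = 0.961024 in.
Difference: 1.010000 − 0.961024 = 0.0490 in.

0.0490 in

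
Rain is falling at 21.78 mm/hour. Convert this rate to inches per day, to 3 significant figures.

21.78 mm/hour × 0.0393701 in/mm × 24 hour/day = 20.6 in/day.

20.6 in/day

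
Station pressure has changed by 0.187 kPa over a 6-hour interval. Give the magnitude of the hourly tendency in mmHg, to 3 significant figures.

0.187 kPa / 6 h × 7.50062 mmHg/kPa = 0.234 mmHg/h.

0.234 mmHg per hour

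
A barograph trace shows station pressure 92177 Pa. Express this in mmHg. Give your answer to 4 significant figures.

1 Pa = 0.00750062 mmHg, so 92177 × 0.00750062 = 691.4 mmHg.

691.4 mmHg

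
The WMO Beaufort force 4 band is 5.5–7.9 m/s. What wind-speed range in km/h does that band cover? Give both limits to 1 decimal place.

5.5–7.9 m/s × 3.6 = 19.8–28.4 km/h.

19.8 to 28.4 km/h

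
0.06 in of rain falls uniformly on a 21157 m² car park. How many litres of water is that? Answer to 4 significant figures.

32240 litres

Depth: 0.06 in × 25.4 = 1.524 mm.
1 mm over 1 m² is 1 L, so volume = 1.524 × 21157 = 32243.268 L ≈ 32240 L.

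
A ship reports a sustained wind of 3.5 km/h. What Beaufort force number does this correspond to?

Beaufort force 1

3.5 km/h = 1.0 m/s, which is Beaufort 1 (light air, 0.3–1.5 m/s).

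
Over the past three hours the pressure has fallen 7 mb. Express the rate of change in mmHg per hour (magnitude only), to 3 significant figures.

1.75 mmHg per hour

7 mb / 3 h × 0.750062 mmHg/mb = 1.75 mmHg/h.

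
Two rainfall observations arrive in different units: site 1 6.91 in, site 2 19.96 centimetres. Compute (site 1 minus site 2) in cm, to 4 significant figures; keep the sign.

-2.409 cm

site 1: 6.91 in = 17.55140 cm.
Difference: 17.55140 − 19.96000 = -2.409 cm.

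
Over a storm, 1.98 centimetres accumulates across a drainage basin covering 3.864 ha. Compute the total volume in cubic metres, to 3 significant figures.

765 cubic metres

Depth: 1.98 cm × 10 = 19.8 mm.
Area: 3.864 ha = 38640 m².
1 mm over 1 m² is 1 L, so volume = 19.8 × 38640 = 765072 L = 765 m³.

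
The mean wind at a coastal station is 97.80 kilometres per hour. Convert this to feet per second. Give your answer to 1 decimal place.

1 km/h = 0.911344 ft/s, so 97.80 × 0.911344 = 89.1 ft/s.

89.1 ft/s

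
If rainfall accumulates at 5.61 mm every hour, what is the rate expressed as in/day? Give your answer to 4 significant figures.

5.301 in/day

5.61 mm/hour × 0.0393701 in/mm × 24 hour/day = 5.301 in/day.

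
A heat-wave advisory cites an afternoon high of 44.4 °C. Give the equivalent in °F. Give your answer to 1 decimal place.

°F = °C × 9/5 + 32 = 44.4 × 1.8 + 32 = 111.9 °F.

111.9 °F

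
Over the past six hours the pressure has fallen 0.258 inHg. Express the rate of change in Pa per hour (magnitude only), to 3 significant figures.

146 Pa per hour

0.258 inHg / 6 h × 3386.39 Pa/inHg = 146 Pa/h.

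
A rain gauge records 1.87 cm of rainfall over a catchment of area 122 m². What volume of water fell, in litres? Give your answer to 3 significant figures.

2280 litres

Depth: 1.87 cm × 10 = 18.7 mm.
1 mm over 1 m² is 1 L, so volume = 18.7 × 122 = 2281.4 L ≈ 2280 L.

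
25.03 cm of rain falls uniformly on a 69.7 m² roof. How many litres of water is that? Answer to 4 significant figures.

17450 litres

Depth: 25.03 cm × 10 = 250.3 mm.
1 mm over 1 m² is 1 L, so volume = 250.3 × 69.7 = 17445.91 L ≈ 17450 L.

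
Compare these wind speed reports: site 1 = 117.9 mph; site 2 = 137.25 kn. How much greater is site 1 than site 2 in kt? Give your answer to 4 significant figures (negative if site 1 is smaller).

-34.80 kt

site 1: 117.9 mph = 102.4523 kt.
Difference: 102.4523 − 137.2500 = -34.80 kt.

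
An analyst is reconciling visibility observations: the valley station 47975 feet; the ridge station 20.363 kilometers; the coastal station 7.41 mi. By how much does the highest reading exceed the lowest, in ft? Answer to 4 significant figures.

the ridge station: 20.363 km = 66807.74 ft.
the coastal station: 7.41 SM = 39124.80 ft.
Spread: 66807.74 − 39124.80 = 27680 ft.

27680 ft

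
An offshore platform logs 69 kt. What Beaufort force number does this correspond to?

69 kt lies in the Beaufort 12 band (hurricane force, ≥64 kt).

Beaufort force 12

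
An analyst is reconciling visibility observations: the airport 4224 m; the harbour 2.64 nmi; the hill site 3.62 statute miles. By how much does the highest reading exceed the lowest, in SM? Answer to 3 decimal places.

0.995 SM

the airport: 4224 m = 2.62467 SM.
the harbour: 2.64 nmi = 3.03806 SM.
Spread: 3.62000 − 2.62467 = 0.995 SM.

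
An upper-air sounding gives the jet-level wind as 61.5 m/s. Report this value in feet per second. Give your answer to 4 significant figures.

1 m/s = 3.28084 ft/s, so 61.5 × 3.28084 = 201.8 ft/s.

201.8 ft/s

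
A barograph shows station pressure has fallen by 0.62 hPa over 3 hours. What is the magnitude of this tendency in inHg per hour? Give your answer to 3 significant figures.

0.62 hPa / 3 h × 0.02953 inHg/hPa = 0.00610 inHg/h.

0.00610 inHg per hour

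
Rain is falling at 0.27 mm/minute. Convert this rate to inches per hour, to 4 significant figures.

0.6378 in/hour

0.27 mm/minute × 0.0393701 in/mm × 60 minute/hour = 0.6378 in/hour.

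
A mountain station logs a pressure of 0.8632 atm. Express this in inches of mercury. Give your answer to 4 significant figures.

1 atm = 29.9213 inHg, so 0.8632 × 29.9213 = 25.83 inHg.

25.83 inHg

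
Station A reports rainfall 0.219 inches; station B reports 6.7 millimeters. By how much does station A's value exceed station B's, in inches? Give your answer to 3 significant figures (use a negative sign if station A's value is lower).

station B: 6.7 mm = 0.263780 in.
Difference: 0.219000 − 0.263780 = -0.0448 in.

-0.0448 in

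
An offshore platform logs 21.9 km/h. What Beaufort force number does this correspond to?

21.9 km/h = 6.1 m/s, which is Beaufort 4 (moderate breeze, 5.5–7.9 m/s).

Beaufort force 4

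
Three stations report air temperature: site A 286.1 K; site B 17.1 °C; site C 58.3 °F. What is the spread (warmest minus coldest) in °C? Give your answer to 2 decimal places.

site A: 286.1 K = 12.950 °C.
site C: 58.3 °F = 14.611 °C.
Spread: 17.100 − 12.950 = 4.150 °C.

4.15 °C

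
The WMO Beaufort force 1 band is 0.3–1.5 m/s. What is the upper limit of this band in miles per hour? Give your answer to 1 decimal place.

0.3–1.5 m/s × 2.237 = 0.7–3.4 mph.

3.4 mph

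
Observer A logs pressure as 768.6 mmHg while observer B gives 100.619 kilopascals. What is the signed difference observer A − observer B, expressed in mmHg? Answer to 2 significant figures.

observer B: 100.619 kPa = 754.70 mmHg.
Difference: 768.60 − 754.70 = 14 mmHg.

14 mmHg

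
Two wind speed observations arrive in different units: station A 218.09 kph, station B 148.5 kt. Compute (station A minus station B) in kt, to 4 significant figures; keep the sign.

station A: 218.09 km/h = 117.7592 kt.
Difference: 117.7592 − 148.5000 = -30.74 kt.

-30.74 kt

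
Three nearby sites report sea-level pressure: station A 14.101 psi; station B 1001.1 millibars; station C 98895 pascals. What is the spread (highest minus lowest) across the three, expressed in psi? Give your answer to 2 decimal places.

0.42 psi

station B: 1001.1 mb = 14.5197 psi.
station C: 98895 Pa = 14.3435 psi.
Spread: 14.5197 − 14.1010 = 0.42 psi.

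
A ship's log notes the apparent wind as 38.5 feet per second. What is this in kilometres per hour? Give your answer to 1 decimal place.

42.2 km/h

1 ft/s = 1.09728 km/h, so 38.5 × 1.09728 = 42.2 km/h.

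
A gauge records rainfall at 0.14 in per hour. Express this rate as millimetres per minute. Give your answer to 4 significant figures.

0.14 in/hour × 25.4 mm/in × 0.0166667 hour/minute = 0.05927 mm/minute.

0.05927 mm/minute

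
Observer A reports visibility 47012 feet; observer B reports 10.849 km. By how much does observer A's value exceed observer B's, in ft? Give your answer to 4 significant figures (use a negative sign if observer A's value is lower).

11420 ft

observer B: 10.849 km = 35593.83 ft.
Difference: 47012.00 − 35593.83 = 11420 ft.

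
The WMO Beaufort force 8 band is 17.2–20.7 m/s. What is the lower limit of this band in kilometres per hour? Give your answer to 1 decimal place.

17.2–20.7 m/s × 3.6 = 61.9–74.5 km/h.

61.9 km/h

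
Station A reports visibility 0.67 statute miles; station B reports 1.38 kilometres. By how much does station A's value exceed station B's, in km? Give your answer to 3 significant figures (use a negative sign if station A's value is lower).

-0.302 km

station A: 0.67 SM = 1.07826 km.
Difference: 1.07826 − 1.38000 = -0.302 km.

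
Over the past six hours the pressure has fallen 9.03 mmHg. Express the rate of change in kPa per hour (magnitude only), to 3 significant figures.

9.03 mmHg / 6 h × 0.133322 kPa/mmHg = 0.201 kPa/h.

0.201 kPa per hour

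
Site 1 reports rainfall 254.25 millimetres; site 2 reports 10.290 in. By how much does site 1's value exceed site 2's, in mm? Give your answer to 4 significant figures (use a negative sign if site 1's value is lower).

-7.116 mm

site 2: 10.290 in = 261.36600 mm.
Difference: 254.25000 − 261.36600 = -7.116 mm.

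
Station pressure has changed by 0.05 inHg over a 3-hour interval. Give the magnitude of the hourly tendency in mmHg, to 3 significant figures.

0.423 mmHg per hour

0.05 inHg / 3 h × 25.4 mmHg/inHg = 0.423 mmHg/h.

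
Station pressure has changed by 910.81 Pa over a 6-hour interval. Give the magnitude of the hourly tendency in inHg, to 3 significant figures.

910.81 Pa / 6 h × 0.0002953 inHg/Pa = 0.0448 inHg/h.

0.0448 inHg per hour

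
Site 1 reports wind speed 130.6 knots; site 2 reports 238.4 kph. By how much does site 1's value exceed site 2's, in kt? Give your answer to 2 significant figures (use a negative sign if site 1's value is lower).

1.9 kt

site 2: 238.4 km/h = 128.726 kt.
Difference: 130.600 − 128.726 = 1.9 kt.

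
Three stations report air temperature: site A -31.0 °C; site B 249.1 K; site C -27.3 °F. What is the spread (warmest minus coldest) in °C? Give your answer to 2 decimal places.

site B: 249.1 K = -24.050 °C.
site C: -27.3 °F = -32.944 °C.
Spread: (-24.050) − (-32.944) = 8.894 °C.

8.89 °C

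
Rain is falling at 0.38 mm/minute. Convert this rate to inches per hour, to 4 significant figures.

0.8976 in/hour

0.38 mm/minute × 0.0393701 in/mm × 60 minute/hour = 0.8976 in/hour.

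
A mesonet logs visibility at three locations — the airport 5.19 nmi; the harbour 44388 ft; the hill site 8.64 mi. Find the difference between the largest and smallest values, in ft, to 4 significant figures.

the airport: 5.19 nmi = 31535.04 ft.
the hill site: 8.64 SM = 45619.20 ft.
Spread: 45619.20 − 31535.04 = 14080 ft.

14080 ft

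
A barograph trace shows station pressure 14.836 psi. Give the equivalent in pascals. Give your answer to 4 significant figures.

1 psi = 6894.76 Pa, so 14.836 × 6894.76 = 102300 Pa.

102300 Pa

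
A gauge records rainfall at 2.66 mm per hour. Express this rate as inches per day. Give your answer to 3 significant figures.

2.51 in/day

2.66 mm/hour × 0.0393701 in/mm × 24 hour/day = 2.51 in/day.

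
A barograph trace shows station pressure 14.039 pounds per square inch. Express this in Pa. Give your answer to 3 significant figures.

96800 Pa

1 psi = 6894.76 Pa, so 14.039 × 6894.76 = 96800 Pa.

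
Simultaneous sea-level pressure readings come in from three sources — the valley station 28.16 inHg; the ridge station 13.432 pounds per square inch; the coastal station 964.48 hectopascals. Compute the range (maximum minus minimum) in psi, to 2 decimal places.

the valley station: 28.16 inHg = 13.8309 psi.
the coastal station: 964.48 hPa = 13.9886 psi.
Spread: 13.9886 − 13.4320 = 0.56 psi.

0.56 psi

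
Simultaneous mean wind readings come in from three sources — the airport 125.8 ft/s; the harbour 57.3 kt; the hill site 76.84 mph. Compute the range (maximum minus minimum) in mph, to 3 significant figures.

19.8 mph

the airport: 125.8 ft/s = 85.773 mph.
the harbour: 57.3 kt = 65.940 mph.
Spread: 85.773 − 65.940 = 19.8 mph.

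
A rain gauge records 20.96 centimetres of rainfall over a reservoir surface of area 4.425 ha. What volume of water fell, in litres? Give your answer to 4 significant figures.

9275000 litres

Depth: 20.96 cm × 10 = 209.6 mm.
Area: 4.425 ha = 44250 m².
1 mm over 1 m² is 1 L, so volume = 209.6 × 44250 = 9274800 L ≈ 9275000 L.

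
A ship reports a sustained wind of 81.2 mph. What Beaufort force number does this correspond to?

Beaufort force 12

81.2 mph = 36.3 m/s, which is Beaufort 12 (hurricane force, ≥32.7 m/s).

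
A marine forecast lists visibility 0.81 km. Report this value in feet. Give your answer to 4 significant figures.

1 km = 3280.84 ft, so 0.81 × 3280.84 = 2657 ft.

2657 ft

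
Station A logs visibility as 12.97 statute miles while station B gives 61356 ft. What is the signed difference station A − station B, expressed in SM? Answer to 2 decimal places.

1.35 SM

station B: 61356 ft = 11.6205 SM.
Difference: 12.9700 − 11.6205 = 1.35 SM.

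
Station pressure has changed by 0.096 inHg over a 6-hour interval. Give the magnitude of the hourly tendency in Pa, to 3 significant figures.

0.096 inHg / 6 h × 3386.39 Pa/inHg = 54.2 Pa/h.

54.2 Pa per hour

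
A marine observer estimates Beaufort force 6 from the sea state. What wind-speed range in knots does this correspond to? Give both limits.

22 to 27 kt

Beaufort 6 (strong breeze) spans 22–27 knots.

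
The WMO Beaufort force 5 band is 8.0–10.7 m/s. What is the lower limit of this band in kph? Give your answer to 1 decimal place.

8.0–10.7 m/s × 3.6 = 28.8–38.5 km/h.

28.8 km/h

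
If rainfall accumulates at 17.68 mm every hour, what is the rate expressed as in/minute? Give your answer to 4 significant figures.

17.68 mm/hour × 0.0393701 in/mm × 0.0166667 hour/minute = 0.01160 in/minute.

0.01160 in/minute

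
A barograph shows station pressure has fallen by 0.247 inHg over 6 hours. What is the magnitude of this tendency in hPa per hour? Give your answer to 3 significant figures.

1.39 hPa per hour

0.247 inHg / 6 h × 33.8639 hPa/inHg = 1.39 hPa/h.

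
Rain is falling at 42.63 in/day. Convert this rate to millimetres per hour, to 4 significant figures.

42.63 in/day × 25.4 mm/in × 0.0416667 day/hour = 45.12 mm/hour.

45.12 mm/hour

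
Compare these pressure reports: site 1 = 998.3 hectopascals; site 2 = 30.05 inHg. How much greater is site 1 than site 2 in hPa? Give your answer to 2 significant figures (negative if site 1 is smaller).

site 2: 30.05 inHg = 1017.61 hPa.
Difference: 998.30 − 1017.61 = -19 hPa.

-19 hPa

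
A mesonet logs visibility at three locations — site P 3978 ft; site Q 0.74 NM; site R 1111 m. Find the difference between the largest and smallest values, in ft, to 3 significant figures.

site Q: 0.74 nmi = 4496.33 ft.
site R: 1111 m = 3645.01 ft.
Spread: 4496.33 − 3645.01 = 851 ft.

851 ft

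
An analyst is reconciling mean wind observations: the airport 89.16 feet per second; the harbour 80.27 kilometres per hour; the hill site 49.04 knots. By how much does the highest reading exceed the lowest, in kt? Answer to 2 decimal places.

the airport: 89.16 ft/s = 52.8259 kt.
the harbour: 80.27 km/h = 43.3423 kt.
Spread: 52.8259 − 43.3423 = 9.48 kt.

9.48 kt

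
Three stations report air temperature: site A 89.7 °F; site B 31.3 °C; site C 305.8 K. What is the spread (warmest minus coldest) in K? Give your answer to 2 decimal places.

site A: 89.7 °F = 32.056 °C.
site C: 305.8 K = 32.650 °C.
Spread: 32.650 − 31.300 = 1.350 °C.

1.35 K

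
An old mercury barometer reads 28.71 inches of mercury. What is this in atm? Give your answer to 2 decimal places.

1 inHg = 0.0334211 atm, so 28.71 × 0.0334211 = 0.96 atm.

0.96 atm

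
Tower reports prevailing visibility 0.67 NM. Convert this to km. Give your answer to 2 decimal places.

1 nmi = 1.852 km, so 0.67 × 1.852 = 1.24 km.

1.24 km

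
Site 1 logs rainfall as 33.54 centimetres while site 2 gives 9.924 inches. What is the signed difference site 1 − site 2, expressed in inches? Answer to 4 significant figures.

3.281 in

site 1: 33.54 cm = 13.20472 in.
Difference: 13.20472 − 9.92400 = 3.281 in.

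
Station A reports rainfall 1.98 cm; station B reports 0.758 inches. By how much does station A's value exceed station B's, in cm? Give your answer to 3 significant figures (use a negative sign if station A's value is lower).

station B: 0.758 in = 1.925320 cm.
Difference: 1.980000 − 1.925320 = 0.0547 cm.

0.0547 cm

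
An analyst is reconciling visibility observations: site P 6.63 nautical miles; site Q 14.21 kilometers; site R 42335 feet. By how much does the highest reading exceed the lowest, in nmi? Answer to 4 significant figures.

site Q: 14.21 km = 7.67279 nmi.
site R: 42335 ft = 6.96744 nmi.
Spread: 7.67279 − 6.63000 = 1.043 nmi.

1.043 nmi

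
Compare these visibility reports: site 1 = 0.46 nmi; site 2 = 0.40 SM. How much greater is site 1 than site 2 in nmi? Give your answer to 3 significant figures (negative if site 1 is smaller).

site 2: 0.40 SM = 0.34759 nmi.
Difference: 0.46000 − 0.34759 = 0.112 nmi.

0.112 nmi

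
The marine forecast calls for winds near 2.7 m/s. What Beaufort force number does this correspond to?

2.7 m/s lies in the Beaufort 2 band (light breeze, 1.6–3.3 m/s).

Beaufort force 2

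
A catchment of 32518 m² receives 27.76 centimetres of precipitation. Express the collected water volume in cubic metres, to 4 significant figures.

Depth: 27.76 cm × 10 = 277.6 mm.
1 mm over 1 m² is 1 L, so volume = 277.6 × 32518 = 9026996.8 L = 9027 m³.

9027 cubic metres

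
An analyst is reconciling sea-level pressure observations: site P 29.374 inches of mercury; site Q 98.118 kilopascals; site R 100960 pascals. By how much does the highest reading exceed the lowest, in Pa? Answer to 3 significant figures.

2840 Pa

site P: 29.374 inHg = 99471.79 Pa.
site Q: 98.118 kPa = 98118.00 Pa.
Spread: 100960.00 − 98118.00 = 2840 Pa.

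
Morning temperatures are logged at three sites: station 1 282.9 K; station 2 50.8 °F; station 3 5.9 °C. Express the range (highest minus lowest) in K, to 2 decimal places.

4.54 K

station 1: 282.9 K = 9.750 °C.
station 2: 50.8 °F = 10.444 °C.
Spread: 10.444 − 5.900 = 4.544 °C.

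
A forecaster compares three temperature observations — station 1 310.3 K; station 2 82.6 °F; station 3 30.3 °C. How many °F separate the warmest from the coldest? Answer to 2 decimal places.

station 1: 310.3 K = 37.150 °C.
station 2: 82.6 °F = 28.111 °C.
Spread: 37.150 − 28.111 = 9.039 °C = 16.27 °F.

16.27 °F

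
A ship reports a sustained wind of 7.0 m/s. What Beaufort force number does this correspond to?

Beaufort force 4

7.0 m/s lies in the Beaufort 4 band (moderate breeze, 5.5–7.9 m/s).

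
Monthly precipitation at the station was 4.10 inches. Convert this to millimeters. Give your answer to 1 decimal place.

1 in = 25.4 mm, so 4.10 × 25.4 = 104.1 mm.

104.1 mm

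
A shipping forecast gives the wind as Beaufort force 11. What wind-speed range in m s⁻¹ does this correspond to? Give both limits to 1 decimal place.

Beaufort 11 (violent storm) spans 28.5–32.6 m/s.

28.5 to 32.6 m/s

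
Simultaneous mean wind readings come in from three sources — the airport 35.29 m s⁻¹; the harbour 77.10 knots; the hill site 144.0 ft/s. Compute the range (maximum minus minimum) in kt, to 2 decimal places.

the airport: 35.29 m/s = 68.5983 kt.
the hill site: 144.0 ft/s = 85.3177 kt.
Spread: 85.3177 − 68.5983 = 16.72 kt.

16.72 kt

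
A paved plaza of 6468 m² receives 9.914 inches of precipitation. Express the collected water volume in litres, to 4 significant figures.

Depth: 9.914 in × 25.4 = 251.8156 mm.
1 mm over 1 m² is 1 L, so volume = 251.8156 × 6468 = 1628743.3 L ≈ 1629000 L.

1629000 litres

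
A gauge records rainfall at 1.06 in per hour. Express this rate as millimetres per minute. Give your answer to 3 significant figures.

1.06 in/hour × 25.4 mm/in × 0.0166667 hour/minute = 0.449 mm/minute.

0.449 mm/minute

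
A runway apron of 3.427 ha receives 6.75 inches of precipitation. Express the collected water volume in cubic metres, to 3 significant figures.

5880 cubic metres

Depth: 6.75 in × 25.4 = 171.45 mm.
Area: 3.427 ha = 34270 m².
1 mm over 1 m² is 1 L, so volume = 171.45 × 34270 = 5875591.5 L = 5880 m³.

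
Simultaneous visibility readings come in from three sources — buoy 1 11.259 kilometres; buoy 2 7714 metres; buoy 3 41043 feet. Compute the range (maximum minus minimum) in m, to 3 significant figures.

buoy 1: 11.259 km = 11259.00 m.
buoy 3: 41043 ft = 12509.91 m.
Spread: 12509.91 − 7714.00 = 4800 m.

4800 m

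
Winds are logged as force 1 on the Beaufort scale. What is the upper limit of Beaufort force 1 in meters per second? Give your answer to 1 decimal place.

Beaufort 1 (light air) spans 0.3–1.5 m/s.

1.5 m/s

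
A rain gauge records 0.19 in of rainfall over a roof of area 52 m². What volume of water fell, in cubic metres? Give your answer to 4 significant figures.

Depth: 0.19 in × 25.4 = 4.826 mm.
1 mm over 1 m² is 1 L, so volume = 4.826 × 52 = 250.952 L = 0.2510 m³.

0.2510 cubic metres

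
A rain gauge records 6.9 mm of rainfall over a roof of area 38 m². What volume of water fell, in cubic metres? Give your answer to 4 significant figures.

0.2622 cubic metres

1 mm over 1 m² is 1 L, so volume = 6.9 × 38 = 262.2 L = 0.2622 m³.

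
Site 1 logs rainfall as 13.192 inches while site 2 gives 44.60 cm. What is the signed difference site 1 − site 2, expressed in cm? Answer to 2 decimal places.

site 1: 13.192 in = 33.5077 cm.
Difference: 33.5077 − 44.6000 = -11.09 cm.

-11.09 cm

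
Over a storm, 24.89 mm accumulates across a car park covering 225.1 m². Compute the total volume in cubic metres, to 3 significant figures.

1 mm over 1 m² is 1 L, so volume = 24.89 × 225.1 = 5602.739 L = 5.60 m³.

5.60 cubic metres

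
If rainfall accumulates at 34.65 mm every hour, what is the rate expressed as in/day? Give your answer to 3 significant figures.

34.65 mm/hour × 0.0393701 in/mm × 24 hour/day = 32.7 in/day.

32.7 in/day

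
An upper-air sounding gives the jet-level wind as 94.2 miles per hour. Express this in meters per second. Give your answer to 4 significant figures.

42.11 m/s

1 mph = 0.44704 m/s, so 94.2 × 0.44704 = 42.11 m/s.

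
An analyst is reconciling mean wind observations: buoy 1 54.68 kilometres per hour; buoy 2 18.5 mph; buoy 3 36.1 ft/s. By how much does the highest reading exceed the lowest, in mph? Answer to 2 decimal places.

15.48 mph

buoy 1: 54.68 km/h = 33.9766 mph.
buoy 3: 36.1 ft/s = 24.6136 mph.
Spread: 33.9766 − 18.5000 = 15.48 mph.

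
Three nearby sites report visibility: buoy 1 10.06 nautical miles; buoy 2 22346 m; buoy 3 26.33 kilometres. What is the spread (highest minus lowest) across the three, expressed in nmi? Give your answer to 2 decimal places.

4.16 nmi

buoy 2: 22346 m = 12.0659 nmi.
buoy 3: 26.33 km = 14.2171 nmi.
Spread: 14.2171 − 10.0600 = 4.16 nmi.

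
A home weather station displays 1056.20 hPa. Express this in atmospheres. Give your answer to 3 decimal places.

1 hPa = 0.000986923 atm, so 1056.20 × 0.000986923 = 1.042 atm.

1.042 atm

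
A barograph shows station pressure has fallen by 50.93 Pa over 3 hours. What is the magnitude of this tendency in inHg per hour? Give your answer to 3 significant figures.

0.00501 inHg per hour

50.93 Pa / 3 h × 0.0002953 inHg/Pa = 0.00501 inHg/h.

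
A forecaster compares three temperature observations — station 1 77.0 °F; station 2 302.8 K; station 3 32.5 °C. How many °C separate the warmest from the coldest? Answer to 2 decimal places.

7.50 °C

station 1: 77.0 °F = 25.000 °C.
station 2: 302.8 K = 29.650 °C.
Spread: 32.500 − 25.000 = 7.500 °C.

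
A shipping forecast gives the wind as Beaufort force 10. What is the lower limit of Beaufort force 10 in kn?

Beaufort 10 (storm) spans 48–55 knots.

48 kt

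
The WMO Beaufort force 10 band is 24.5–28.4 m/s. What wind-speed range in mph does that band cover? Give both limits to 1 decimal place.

24.5–28.4 m/s × 2.237 = 54.8–63.5 mph.

54.8 to 63.5 mph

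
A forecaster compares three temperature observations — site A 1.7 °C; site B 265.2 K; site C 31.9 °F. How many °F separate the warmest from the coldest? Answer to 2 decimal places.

17.37 °F

site B: 265.2 K = -7.950 °C.
site C: 31.9 °F = -0.056 °C.
Spread: 1.700 − (-7.950) = 9.650 °C = 17.37 °F.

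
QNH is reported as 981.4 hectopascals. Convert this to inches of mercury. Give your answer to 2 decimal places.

1 hPa = 0.02953 inHg, so 981.4 × 0.02953 = 28.98 inHg.

28.98 inHg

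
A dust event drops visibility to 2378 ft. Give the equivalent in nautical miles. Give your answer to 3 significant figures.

1 ft = 0.000164579 nmi, so 2378 × 0.000164579 = 0.391 nmi.

0.391 nmi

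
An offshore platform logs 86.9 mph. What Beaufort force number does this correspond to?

Beaufort force 12

86.9 mph = 38.8 m/s, which is Beaufort 12 (hurricane force, ≥32.7 m/s).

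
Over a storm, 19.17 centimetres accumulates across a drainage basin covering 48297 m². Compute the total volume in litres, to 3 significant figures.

9260000 litres

Depth: 19.17 cm × 10 = 191.7 mm.
1 mm over 1 m² is 1 L, so volume = 191.7 × 48297 = 9258534.9 L ≈ 9260000 L.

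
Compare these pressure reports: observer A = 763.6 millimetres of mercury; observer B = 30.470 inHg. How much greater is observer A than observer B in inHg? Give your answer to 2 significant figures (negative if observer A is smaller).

observer A: 763.6 mmHg = 30.0630 inHg.
Difference: 30.0630 − 30.4700 = -0.41 inHg.

-0.41 inHg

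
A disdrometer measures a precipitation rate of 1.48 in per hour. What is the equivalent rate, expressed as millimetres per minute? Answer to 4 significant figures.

0.6265 mm/minute

1.48 in/hour × 25.4 mm/in × 0.0166667 hour/minute = 0.6265 mm/minute.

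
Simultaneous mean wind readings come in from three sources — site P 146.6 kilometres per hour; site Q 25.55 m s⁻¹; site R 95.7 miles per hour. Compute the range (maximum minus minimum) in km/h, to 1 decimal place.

62.0 km/h

site Q: 25.55 m/s = 91.980 km/h.
site R: 95.7 mph = 154.014 km/h.
Spread: 154.014 − 91.980 = 62.0 km/h.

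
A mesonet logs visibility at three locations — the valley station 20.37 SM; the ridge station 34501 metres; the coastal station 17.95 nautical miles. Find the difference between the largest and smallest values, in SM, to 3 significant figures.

1.07 SM

the ridge station: 34501 m = 21.4379 SM.
the coastal station: 17.95 nmi = 20.6565 SM.
Spread: 21.4379 − 20.3700 = 1.07 SM.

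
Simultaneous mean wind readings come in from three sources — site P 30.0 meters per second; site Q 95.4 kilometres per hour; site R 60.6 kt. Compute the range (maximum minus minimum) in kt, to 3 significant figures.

site P: 30.0 m/s = 58.3153 kt.
site Q: 95.4 km/h = 51.5119 kt.
Spread: 60.6000 − 51.5119 = 9.09 kt.

9.09 kt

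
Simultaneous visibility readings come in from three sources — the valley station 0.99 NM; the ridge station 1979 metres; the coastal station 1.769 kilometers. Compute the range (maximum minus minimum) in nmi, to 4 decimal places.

the ridge station: 1979 m = 1.068575 nmi.
the coastal station: 1.769 km = 0.955184 nmi.
Spread: 1.068575 − 0.955184 = 0.1134 nmi.

0.1134 nmi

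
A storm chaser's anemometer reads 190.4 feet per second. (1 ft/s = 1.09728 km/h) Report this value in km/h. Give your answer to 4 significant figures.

1 ft/s = 1.09728 km/h, so 190.4 × 1.09728 = 208.9 km/h.

208.9 km/h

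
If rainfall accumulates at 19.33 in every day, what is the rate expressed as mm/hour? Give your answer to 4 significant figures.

19.33 in/day × 25.4 mm/in × 0.0416667 day/hour = 20.46 mm/hour.

20.46 mm/hour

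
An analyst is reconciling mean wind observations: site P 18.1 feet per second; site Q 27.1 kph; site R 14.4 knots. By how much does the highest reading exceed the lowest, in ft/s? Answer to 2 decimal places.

site Q: 27.1 km/h = 24.6974 ft/s.
site R: 14.4 kt = 24.3045 ft/s.
Spread: 24.6974 − 18.1000 = 6.60 ft/s.

6.60 ft/s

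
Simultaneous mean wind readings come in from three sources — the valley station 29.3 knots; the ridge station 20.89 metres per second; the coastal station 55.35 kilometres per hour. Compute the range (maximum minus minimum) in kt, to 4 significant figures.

the ridge station: 20.89 m/s = 40.6069 kt.
the coastal station: 55.35 km/h = 29.8866 kt.
Spread: 40.6069 − 29.3000 = 11.31 kt.

11.31 kt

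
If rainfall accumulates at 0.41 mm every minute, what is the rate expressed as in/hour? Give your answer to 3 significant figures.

0.969 in/hour

0.41 mm/minute × 0.0393701 in/mm × 60 minute/hour = 0.969 in/hour.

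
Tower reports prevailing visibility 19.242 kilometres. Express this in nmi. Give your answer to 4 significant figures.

10.39 nmi

1 km = 0.539957 nmi, so 19.242 × 0.539957 = 10.39 nmi.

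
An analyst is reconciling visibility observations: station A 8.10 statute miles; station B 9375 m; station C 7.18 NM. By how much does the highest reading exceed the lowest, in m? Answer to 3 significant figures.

station A: 8.10 SM = 13035.69 m.
station C: 7.18 nmi = 13297.36 m.
Spread: 13297.36 − 9375.00 = 3920 m.

3920 m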